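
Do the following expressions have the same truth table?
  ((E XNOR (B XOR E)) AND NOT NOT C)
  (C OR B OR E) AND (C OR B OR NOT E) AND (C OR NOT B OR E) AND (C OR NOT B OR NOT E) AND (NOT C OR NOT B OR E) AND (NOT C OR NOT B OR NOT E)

Yes, they are equivalent — the two output columns agree on all 8 assignments:
C | B | E | Expression 1 | Expression 2
---------------------------------------
0 | 0 | 0 | 0 | 0
0 | 0 | 1 | 0 | 0
0 | 1 | 0 | 0 | 0
0 | 1 | 1 | 0 | 0
1 | 0 | 0 | 1 | 1
1 | 0 | 1 | 1 | 1
1 | 1 | 0 | 0 | 0
1 | 1 | 1 | 0 | 0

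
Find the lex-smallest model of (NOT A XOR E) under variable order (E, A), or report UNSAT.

E=0, A=0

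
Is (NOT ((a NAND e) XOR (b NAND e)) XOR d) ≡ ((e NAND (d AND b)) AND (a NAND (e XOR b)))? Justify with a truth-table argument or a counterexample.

No. Counterexample: with d=0, b=1, a=0, e=1, Expression 1 = 0 but Expression 2 = 1.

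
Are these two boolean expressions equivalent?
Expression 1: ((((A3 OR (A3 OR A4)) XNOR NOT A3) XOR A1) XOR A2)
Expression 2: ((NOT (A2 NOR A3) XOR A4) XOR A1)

No. Counterexample: with A4=0, A3=1, A1=0, A2=0, Expression 1 = 0 but Expression 2 = 1.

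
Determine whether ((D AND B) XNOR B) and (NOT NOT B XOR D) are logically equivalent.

No. Counterexample: with B=0, D=0, Expression 1 = 1 but Expression 2 = 0.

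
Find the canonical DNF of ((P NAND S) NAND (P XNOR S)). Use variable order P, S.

(NOT P AND S) OR (P AND NOT S) OR (P AND S)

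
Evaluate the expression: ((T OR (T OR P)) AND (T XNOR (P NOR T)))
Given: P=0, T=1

Substituting: ((1 OR (1 OR 0)) AND (1 XNOR (0 NOR 1)))
= 0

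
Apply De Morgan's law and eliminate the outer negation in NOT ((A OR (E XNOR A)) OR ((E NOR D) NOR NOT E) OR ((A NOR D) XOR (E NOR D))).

NOT (A OR (E XNOR A)) AND NOT ((E NOR D) NOR NOT E) AND NOT ((A NOR D) XOR (E NOR D))
De Morgan's: NOT(OR of terms) = AND of negations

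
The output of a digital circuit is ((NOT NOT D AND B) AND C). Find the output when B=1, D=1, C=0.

Substituting: ((NOT NOT 1 AND 1) AND 0)
= 0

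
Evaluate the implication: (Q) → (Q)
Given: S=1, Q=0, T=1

Antecedent (Q) = 0; consequent (Q) = 0.
0 → 0 = 1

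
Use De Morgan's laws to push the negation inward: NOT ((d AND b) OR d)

NOT (d AND b) AND NOT d
De Morgan's: NOT(OR of terms) = AND of negations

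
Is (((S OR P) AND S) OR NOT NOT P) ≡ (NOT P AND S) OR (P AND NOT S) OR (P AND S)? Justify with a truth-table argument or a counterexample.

Yes, they are equivalent — the two output columns agree on all 4 assignments:
P | S | Expression 1 | Expression 2
-----------------------------------
0 | 0 | 0 | 0
0 | 1 | 1 | 1
1 | 0 | 1 | 1
1 | 1 | 1 | 1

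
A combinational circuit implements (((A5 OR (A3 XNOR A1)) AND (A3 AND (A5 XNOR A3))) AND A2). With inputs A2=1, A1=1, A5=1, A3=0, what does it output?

Substituting: (((1 OR (0 XNOR 1)) AND (0 AND (1 XNOR 0))) AND 1)
= 0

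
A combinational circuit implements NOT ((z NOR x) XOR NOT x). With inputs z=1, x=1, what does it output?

Substituting: NOT ((1 NOR 1) XOR NOT 1)
= 1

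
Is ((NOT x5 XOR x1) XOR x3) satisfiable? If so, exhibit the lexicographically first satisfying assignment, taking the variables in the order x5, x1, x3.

x5=0, x1=0, x3=0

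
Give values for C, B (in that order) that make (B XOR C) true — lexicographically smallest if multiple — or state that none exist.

C=0, B=1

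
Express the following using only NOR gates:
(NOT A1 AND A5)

(((A1 NOR A1) NOR (A1 NOR A1)) NOR (A5 NOR A5))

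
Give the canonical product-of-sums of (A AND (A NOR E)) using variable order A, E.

ΠM(0, 1, 2, 3) = (A OR E) AND (A OR NOT E) AND (NOT A OR E) AND (NOT A OR NOT E)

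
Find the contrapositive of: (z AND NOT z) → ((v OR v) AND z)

Contrapositive: NOT ((v OR v) AND z) → NOT (z AND NOT z)
Note: A statement and its contrapositive are logically equivalent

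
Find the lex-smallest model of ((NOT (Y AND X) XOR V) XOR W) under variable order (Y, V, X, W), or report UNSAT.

Y=0, V=0, X=0, W=0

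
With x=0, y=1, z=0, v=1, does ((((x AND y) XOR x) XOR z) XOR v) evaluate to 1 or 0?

Substituting: ((((0 AND 1) XOR 0) XOR 0) XOR 1)
= 1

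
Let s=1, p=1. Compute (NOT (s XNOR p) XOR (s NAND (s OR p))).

Substituting: (NOT (1 XNOR 1) XOR (1 NAND (1 OR 1)))
= 0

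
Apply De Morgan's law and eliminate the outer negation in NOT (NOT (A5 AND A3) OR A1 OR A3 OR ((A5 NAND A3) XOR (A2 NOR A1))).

(A5 AND A3) AND NOT A1 AND NOT A3 AND NOT ((A5 NAND A3) XOR (A2 NOR A1))
De Morgan's: NOT(OR of terms) = AND of negations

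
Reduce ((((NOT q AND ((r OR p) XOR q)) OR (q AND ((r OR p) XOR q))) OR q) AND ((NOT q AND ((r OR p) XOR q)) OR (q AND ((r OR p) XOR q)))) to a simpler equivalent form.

By absorption (E AND (E OR v) = E) then distribution ((E AND v) OR (E AND NOT v) = E):
= ((r OR p) XOR q)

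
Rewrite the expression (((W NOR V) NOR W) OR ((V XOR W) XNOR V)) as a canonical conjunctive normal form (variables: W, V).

(NOT W OR V) AND (NOT W OR NOT V)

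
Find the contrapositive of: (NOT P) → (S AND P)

Contrapositive: NOT (S AND P) → P
Note: A statement and its contrapositive are logically equivalent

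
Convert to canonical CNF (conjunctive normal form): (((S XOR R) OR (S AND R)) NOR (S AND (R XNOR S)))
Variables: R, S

(R OR NOT S) AND (NOT R OR S) AND (NOT R OR NOT S)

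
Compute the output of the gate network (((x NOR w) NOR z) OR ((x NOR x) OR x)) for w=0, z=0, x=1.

Substituting: (((1 NOR 0) NOR 0) OR ((1 NOR 1) OR 1))
= 1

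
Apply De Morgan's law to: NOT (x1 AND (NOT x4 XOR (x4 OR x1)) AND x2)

NOT x1 OR NOT (NOT x4 XOR (x4 OR x1)) OR NOT x2
De Morgan's: NOT(AND of terms) = OR of negations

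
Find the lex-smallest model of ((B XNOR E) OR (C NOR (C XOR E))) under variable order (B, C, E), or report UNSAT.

B=0, C=0, E=0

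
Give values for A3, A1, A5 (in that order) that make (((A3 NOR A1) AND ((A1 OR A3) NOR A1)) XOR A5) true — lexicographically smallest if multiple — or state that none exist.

A3=0, A1=0, A5=0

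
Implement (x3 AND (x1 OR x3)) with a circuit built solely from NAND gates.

((x3 NAND ((x1 NAND x1) NAND (x3 NAND x3))) NAND (x3 NAND ((x1 NAND x1) NAND (x3 NAND x3))))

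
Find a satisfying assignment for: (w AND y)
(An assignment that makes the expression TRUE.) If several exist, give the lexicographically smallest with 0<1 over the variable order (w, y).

w=1, y=1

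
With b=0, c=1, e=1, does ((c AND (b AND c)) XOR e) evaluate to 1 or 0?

Substituting: ((1 AND (0 AND 1)) XOR 1)
= 1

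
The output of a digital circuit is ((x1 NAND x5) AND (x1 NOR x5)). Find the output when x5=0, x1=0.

Substituting: ((0 NAND 0) AND (0 NOR 0))
= 1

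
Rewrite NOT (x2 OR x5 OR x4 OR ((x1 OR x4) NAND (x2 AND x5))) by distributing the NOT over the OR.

NOT x2 AND NOT x5 AND NOT x4 AND NOT ((x1 OR x4) NAND (x2 AND x5))
De Morgan's: NOT(OR of terms) = AND of negations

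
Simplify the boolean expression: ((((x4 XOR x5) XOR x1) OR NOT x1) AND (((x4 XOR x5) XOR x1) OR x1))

By distribution ((E OR v) AND (E OR NOT v) = E):
= ((x4 XOR x5) XOR x1)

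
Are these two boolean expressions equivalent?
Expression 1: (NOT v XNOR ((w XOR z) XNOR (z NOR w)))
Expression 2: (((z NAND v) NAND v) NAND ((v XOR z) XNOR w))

No. Counterexample: with z=0, v=0, w=1, Expression 1 = 0 but Expression 2 = 1.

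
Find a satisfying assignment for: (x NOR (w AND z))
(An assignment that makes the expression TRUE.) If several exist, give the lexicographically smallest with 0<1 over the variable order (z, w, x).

z=0, w=0, x=0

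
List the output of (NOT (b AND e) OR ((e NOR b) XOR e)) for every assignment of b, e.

b | e | Output
--------------
0 | 0 | 1
0 | 1 | 1
1 | 0 | 1
1 | 1 | 1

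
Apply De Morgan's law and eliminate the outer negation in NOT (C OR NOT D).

NOT C AND D
De Morgan's: NOT(OR of terms) = AND of negations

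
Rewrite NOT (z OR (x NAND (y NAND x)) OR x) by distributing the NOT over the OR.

NOT z AND NOT (x NAND (y NAND x)) AND NOT x
De Morgan's: NOT(OR of terms) = AND of negations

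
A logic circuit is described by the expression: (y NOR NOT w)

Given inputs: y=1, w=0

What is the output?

Substituting: (1 NOR NOT 0)
= 0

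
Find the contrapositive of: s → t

Contrapositive: NOT t → NOT s
Note: A statement and its contrapositive are logically equivalent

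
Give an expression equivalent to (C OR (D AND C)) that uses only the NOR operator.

((C NOR ((D NOR D) NOR (C NOR C))) NOR (C NOR ((D NOR D) NOR (C NOR C))))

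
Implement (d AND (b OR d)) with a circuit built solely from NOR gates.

((d NOR d) NOR (((b NOR d) NOR (b NOR d)) NOR ((b NOR d) NOR (b NOR d))))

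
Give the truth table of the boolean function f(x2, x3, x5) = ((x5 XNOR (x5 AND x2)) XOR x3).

x2 | x3 | x5 | Output
---------------------
0 | 0 | 0 | 1
0 | 0 | 1 | 0
0 | 1 | 0 | 0
0 | 1 | 1 | 1
1 | 0 | 0 | 1
1 | 0 | 1 | 1
1 | 1 | 0 | 0
1 | 1 | 1 | 0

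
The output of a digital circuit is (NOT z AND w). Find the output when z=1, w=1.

Substituting: (NOT 1 AND 1)
= 0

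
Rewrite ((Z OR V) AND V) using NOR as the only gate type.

((((Z NOR V) NOR (Z NOR V)) NOR ((Z NOR V) NOR (Z NOR V))) NOR (V NOR V))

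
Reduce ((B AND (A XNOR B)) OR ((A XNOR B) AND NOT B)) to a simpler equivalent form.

By distribution ((E AND v) OR (E AND NOT v) = E):
= (A XNOR B)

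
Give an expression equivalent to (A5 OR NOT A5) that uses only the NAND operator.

((A5 NAND A5) NAND ((A5 NAND A5) NAND (A5 NAND A5)))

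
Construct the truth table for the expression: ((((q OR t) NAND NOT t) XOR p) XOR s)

t | q | p | s | Output
----------------------
0 | 0 | 0 | 0 | 1
0 | 0 | 0 | 1 | 0
0 | 0 | 1 | 0 | 0
0 | 0 | 1 | 1 | 1
0 | 1 | 0 | 0 | 0
0 | 1 | 0 | 1 | 1
0 | 1 | 1 | 0 | 1
0 | 1 | 1 | 1 | 0
1 | 0 | 0 | 0 | 1
1 | 0 | 0 | 1 | 0
1 | 0 | 1 | 0 | 0
1 | 0 | 1 | 1 | 1
1 | 1 | 0 | 0 | 1
1 | 1 | 0 | 1 | 0
1 | 1 | 1 | 0 | 0
1 | 1 | 1 | 1 | 1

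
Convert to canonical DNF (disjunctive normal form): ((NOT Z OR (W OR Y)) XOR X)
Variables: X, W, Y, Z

(NOT X AND NOT W AND NOT Y AND NOT Z) OR (NOT X AND NOT W AND Y AND NOT Z) OR (NOT X AND NOT W AND Y AND Z) OR (NOT X AND W AND NOT Y AND NOT Z) OR (NOT X AND W AND NOT Y AND Z) OR (NOT X AND W AND Y AND NOT Z) OR (NOT X AND W AND Y AND Z) OR (X AND NOT W AND NOT Y AND Z)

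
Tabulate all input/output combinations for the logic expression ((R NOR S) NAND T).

S | R | T | Output
------------------
0 | 0 | 0 | 1
0 | 0 | 1 | 0
0 | 1 | 0 | 1
0 | 1 | 1 | 1
1 | 0 | 0 | 1
1 | 0 | 1 | 1
1 | 1 | 0 | 1
1 | 1 | 1 | 1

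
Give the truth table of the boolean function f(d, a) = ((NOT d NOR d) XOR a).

d | a | Output
--------------
0 | 0 | 0
0 | 1 | 1
1 | 0 | 0
1 | 1 | 1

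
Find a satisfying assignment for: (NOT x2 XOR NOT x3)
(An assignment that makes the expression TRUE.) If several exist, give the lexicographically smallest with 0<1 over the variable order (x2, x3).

x2=0, x3=1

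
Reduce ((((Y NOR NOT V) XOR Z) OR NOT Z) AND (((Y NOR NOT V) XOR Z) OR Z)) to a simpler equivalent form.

By distribution ((E OR v) AND (E OR NOT v) = E):
= ((Y NOR NOT V) XOR Z)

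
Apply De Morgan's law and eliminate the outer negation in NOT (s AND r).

NOT s OR NOT r
De Morgan's: NOT(AND of terms) = OR of negations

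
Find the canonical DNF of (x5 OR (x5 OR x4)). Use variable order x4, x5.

(NOT x4 AND x5) OR (x4 AND NOT x5) OR (x4 AND x5)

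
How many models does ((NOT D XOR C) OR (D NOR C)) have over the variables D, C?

Satisfying assignments: (0,0), (1,1)
Count: 2 out of 4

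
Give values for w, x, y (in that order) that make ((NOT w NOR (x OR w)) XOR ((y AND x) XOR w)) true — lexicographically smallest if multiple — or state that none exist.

w=0, x=1, y=1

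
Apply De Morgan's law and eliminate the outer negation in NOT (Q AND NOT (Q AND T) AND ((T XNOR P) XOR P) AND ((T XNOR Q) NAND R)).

NOT Q OR (Q AND T) OR NOT ((T XNOR P) XOR P) OR NOT ((T XNOR Q) NAND R)
De Morgan's: NOT(AND of terms) = OR of negations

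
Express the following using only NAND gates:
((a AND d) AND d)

((((a NAND d) NAND (a NAND d)) NAND d) NAND (((a NAND d) NAND (a NAND d)) NAND d))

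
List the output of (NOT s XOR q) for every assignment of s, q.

s | q | Output
--------------
0 | 0 | 1
0 | 1 | 0
1 | 0 | 0
1 | 1 | 1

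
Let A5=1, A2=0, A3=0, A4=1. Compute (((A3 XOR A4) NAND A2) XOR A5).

Substituting: (((0 XOR 1) NAND 0) XOR 1)
= 0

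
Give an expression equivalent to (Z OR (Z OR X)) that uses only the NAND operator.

((Z NAND Z) NAND (((Z NAND Z) NAND (X NAND X)) NAND ((Z NAND Z) NAND (X NAND X))))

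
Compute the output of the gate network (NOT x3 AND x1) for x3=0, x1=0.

Substituting: (NOT 0 AND 0)
= 0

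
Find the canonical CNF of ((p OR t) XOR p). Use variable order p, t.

(p OR t) AND (NOT p OR t) AND (NOT p OR NOT t)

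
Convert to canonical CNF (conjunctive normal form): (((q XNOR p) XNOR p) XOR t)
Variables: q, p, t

(q OR p OR t) AND (q OR NOT p OR t) AND (NOT q OR p OR NOT t) AND (NOT q OR NOT p OR NOT t)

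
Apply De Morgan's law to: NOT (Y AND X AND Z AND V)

NOT Y OR NOT X OR NOT Z OR NOT V
De Morgan's: NOT(AND of terms) = OR of negations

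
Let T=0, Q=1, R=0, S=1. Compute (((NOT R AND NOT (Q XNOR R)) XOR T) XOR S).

Substituting: (((NOT 0 AND NOT (1 XNOR 0)) XOR 0) XOR 1)
= 0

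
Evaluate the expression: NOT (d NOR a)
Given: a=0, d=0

Substituting: NOT (0 NOR 0)
= 0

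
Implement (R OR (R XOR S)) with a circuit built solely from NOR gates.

((R NOR ((((R NOR S) NOR (R NOR S)) NOR ((R NOR S) NOR (R NOR S))) NOR ((((R NOR R) NOR (S NOR S)) NOR ((R NOR R) NOR (S NOR S))) NOR (((R NOR R) NOR (S NOR S)) NOR ((R NOR R) NOR (S NOR S)))))) NOR (R NOR ((((R NOR S) NOR (R NOR S)) NOR ((R NOR S) NOR (R NOR S))) NOR ((((R NOR R) NOR (S NOR S)) NOR ((R NOR R) NOR (S NOR S))) NOR (((R NOR R) NOR (S NOR S)) NOR ((R NOR R) NOR (S NOR S)))))))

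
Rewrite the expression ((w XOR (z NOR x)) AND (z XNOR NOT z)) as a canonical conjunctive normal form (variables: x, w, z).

(x OR w OR z) AND (x OR w OR NOT z) AND (x OR NOT w OR z) AND (x OR NOT w OR NOT z) AND (NOT x OR w OR z) AND (NOT x OR w OR NOT z) AND (NOT x OR NOT w OR z) AND (NOT x OR NOT w OR NOT z)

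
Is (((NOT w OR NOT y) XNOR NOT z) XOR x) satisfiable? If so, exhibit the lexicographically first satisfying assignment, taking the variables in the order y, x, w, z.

y=0, x=0, w=0, z=0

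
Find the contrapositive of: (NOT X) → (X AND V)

Contrapositive: NOT (X AND V) → X
Note: A statement and its contrapositive are logically equivalent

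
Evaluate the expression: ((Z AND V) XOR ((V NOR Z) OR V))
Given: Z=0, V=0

Substituting: ((0 AND 0) XOR ((0 NOR 0) OR 0))
= 1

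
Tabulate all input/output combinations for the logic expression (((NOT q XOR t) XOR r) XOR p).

t | q | r | p | Output
----------------------
0 | 0 | 0 | 0 | 1
0 | 0 | 0 | 1 | 0
0 | 0 | 1 | 0 | 0
0 | 0 | 1 | 1 | 1
0 | 1 | 0 | 0 | 0
0 | 1 | 0 | 1 | 1
0 | 1 | 1 | 0 | 1
0 | 1 | 1 | 1 | 0
1 | 0 | 0 | 0 | 0
1 | 0 | 0 | 1 | 1
1 | 0 | 1 | 0 | 1
1 | 0 | 1 | 1 | 0
1 | 1 | 0 | 0 | 1
1 | 1 | 0 | 1 | 0
1 | 1 | 1 | 0 | 0
1 | 1 | 1 | 1 | 1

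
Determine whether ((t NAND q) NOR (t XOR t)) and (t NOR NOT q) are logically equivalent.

No. Counterexample: with q=1, t=0, Expression 1 = 0 but Expression 2 = 1.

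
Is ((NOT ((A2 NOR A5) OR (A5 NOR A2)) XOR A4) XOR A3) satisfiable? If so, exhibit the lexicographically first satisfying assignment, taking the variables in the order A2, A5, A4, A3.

A2=0, A5=0, A4=0, A3=1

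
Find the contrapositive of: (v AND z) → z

Contrapositive: NOT z → NOT (v AND z)
Note: A statement and its contrapositive are logically equivalent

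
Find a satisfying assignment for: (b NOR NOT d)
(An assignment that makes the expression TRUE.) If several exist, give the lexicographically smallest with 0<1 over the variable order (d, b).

d=1, b=0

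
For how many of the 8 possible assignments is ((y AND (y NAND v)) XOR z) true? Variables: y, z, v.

Satisfying assignments: (0,1,0), (0,1,1), (1,0,0), (1,1,1)
Count: 4 out of 8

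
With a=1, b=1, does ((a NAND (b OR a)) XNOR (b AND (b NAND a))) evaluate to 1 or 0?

Substituting: ((1 NAND (1 OR 1)) XNOR (1 AND (1 NAND 1)))
= 1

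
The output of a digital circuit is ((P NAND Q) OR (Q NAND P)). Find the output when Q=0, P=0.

Substituting: ((0 NAND 0) OR (0 NAND 0))
= 1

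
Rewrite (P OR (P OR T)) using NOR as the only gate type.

((P NOR ((P NOR T) NOR (P NOR T))) NOR (P NOR ((P NOR T) NOR (P NOR T))))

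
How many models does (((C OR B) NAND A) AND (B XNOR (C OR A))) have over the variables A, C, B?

Satisfying assignments: (0,0,0), (0,1,1)
Count: 2 out of 8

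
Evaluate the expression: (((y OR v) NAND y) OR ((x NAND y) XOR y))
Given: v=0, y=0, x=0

Substituting: (((0 OR 0) NAND 0) OR ((0 NAND 0) XOR 0))
= 1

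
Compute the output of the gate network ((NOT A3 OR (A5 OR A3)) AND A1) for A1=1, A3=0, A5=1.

Substituting: ((NOT 0 OR (1 OR 0)) AND 1)
= 1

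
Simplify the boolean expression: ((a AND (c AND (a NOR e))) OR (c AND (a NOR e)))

By absorption (E OR (E AND v) = E):
= (c AND (a NOR e))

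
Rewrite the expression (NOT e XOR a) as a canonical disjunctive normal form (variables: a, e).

(NOT a AND NOT e) OR (a AND e)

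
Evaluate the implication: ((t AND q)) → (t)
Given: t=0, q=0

Antecedent ((t AND q)) = 0; consequent (t) = 0.
0 → 0 = 1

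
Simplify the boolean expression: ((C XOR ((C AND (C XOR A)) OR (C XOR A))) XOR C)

By XOR self-cancellation ((E XOR v) XOR v = E) then absorption (E OR (E AND v) = E):
= (C XOR A)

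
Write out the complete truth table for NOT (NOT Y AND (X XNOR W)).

Y | X | W | Output
------------------
0 | 0 | 0 | 0
0 | 0 | 1 | 1
0 | 1 | 0 | 1
0 | 1 | 1 | 0
1 | 0 | 0 | 1
1 | 0 | 1 | 1
1 | 1 | 0 | 1
1 | 1 | 1 | 1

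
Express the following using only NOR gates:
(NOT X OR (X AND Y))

(((X NOR X) NOR ((X NOR X) NOR (Y NOR Y))) NOR ((X NOR X) NOR ((X NOR X) NOR (Y NOR Y))))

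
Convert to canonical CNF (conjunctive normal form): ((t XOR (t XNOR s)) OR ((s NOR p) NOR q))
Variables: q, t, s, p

(NOT q OR t OR NOT s OR p) AND (NOT q OR t OR NOT s OR NOT p) AND (NOT q OR NOT t OR NOT s OR p) AND (NOT q OR NOT t OR NOT s OR NOT p)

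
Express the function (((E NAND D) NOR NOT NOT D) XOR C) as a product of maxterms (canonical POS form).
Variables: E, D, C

ΠM(0, 2, 4, 6) = (E OR D OR C) AND (E OR NOT D OR C) AND (NOT E OR D OR C) AND (NOT E OR NOT D OR C)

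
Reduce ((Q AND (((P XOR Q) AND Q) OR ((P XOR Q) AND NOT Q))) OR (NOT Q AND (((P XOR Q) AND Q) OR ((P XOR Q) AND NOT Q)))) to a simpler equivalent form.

By distribution ((E AND v) OR (E AND NOT v) = E) then distribution ((E AND v) OR (E AND NOT v) = E):
= (P XOR Q)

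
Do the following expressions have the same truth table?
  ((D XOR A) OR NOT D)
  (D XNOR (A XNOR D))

No. Counterexample: with A=0, D=0, Expression 1 = 1 but Expression 2 = 0.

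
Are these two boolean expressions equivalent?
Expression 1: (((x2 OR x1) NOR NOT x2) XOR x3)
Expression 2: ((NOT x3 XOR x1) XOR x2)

No. Counterexample: with x1=0, x2=0, x3=0, Expression 1 = 0 but Expression 2 = 1.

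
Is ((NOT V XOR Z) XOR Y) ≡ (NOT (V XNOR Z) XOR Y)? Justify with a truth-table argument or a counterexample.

No. Counterexample: with Z=0, V=0, Y=0, Expression 1 = 1 but Expression 2 = 0.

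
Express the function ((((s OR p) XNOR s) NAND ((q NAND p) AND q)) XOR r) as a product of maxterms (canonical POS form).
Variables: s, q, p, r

ΠM(1, 3, 4, 7, 9, 11, 12, 15) = (s OR q OR p OR NOT r) AND (s OR q OR NOT p OR NOT r) AND (s OR NOT q OR p OR r) AND (s OR NOT q OR NOT p OR NOT r) AND (NOT s OR q OR p OR NOT r) AND (NOT s OR q OR NOT p OR NOT r) AND (NOT s OR NOT q OR p OR r) AND (NOT s OR NOT q OR NOT p OR NOT r)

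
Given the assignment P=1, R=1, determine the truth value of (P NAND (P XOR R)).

Substituting: (1 NAND (1 XOR 1))
= 1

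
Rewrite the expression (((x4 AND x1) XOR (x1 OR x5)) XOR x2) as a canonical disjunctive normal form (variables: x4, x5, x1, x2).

(NOT x4 AND NOT x5 AND NOT x1 AND x2) OR (NOT x4 AND NOT x5 AND x1 AND NOT x2) OR (NOT x4 AND x5 AND NOT x1 AND NOT x2) OR (NOT x4 AND x5 AND x1 AND NOT x2) OR (x4 AND NOT x5 AND NOT x1 AND x2) OR (x4 AND NOT x5 AND x1 AND x2) OR (x4 AND x5 AND NOT x1 AND NOT x2) OR (x4 AND x5 AND x1 AND x2)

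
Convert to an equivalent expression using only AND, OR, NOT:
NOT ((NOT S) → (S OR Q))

(NOT S) AND NOT (S OR Q)
(Negated implication: NOT(A → B) = A AND NOT B)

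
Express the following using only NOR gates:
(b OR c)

((b NOR c) NOR (b NOR c))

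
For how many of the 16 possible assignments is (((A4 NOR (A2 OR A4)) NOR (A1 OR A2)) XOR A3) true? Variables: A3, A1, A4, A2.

Satisfying assignments: (0,0,1,0), (1,0,0,0), (1,0,0,1), (1,0,1,1), (1,1,0,0), (1,1,0,1), (1,1,1,0), (1,1,1,1)
Count: 8 out of 16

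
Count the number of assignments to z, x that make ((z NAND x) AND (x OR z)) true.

Satisfying assignments: (0,1), (1,0)
Count: 2 out of 4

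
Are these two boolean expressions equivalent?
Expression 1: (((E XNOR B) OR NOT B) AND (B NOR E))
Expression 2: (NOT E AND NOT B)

Yes, they are equivalent — the two output columns agree on all 4 assignments:
E | B | Expression 1 | Expression 2
-----------------------------------
0 | 0 | 1 | 1
0 | 1 | 0 | 0
1 | 0 | 0 | 0
1 | 1 | 0 | 0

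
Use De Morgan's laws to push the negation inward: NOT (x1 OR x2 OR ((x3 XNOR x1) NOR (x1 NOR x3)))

NOT x1 AND NOT x2 AND NOT ((x3 XNOR x1) NOR (x1 NOR x3))
De Morgan's: NOT(OR of terms) = AND of negations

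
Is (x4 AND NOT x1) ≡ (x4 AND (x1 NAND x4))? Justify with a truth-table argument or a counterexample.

Yes, they are equivalent — the two output columns agree on all 4 assignments:
x4 | x1 | Expression 1 | Expression 2
-------------------------------------
0 | 0 | 0 | 0
0 | 1 | 0 | 0
1 | 0 | 1 | 1
1 | 1 | 0 | 0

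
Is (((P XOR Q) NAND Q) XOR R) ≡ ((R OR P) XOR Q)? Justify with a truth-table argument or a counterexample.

No. Counterexample: with R=0, Q=0, P=0, Expression 1 = 1 but Expression 2 = 0.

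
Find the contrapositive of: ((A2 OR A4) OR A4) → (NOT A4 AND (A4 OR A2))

Contrapositive: NOT (NOT A4 AND (A4 OR A2)) → NOT ((A2 OR A4) OR A4)
Note: A statement and its contrapositive are logically equivalent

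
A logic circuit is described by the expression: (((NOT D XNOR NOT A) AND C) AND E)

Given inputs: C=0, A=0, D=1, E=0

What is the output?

Substituting: (((NOT 1 XNOR NOT 0) AND 0) AND 0)
= 0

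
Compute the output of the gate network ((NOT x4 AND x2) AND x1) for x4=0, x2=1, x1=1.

Substituting: ((NOT 0 AND 1) AND 1)
= 1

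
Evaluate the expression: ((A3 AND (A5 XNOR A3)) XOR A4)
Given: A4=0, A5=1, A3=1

Substituting: ((1 AND (1 XNOR 1)) XOR 0)
= 1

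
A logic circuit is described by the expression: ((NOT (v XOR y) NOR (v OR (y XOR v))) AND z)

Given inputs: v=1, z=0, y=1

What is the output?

Substituting: ((NOT (1 XOR 1) NOR (1 OR (1 XOR 1))) AND 0)
= 0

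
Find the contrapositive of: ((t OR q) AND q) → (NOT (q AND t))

Contrapositive: (q AND t) → NOT ((t OR q) AND q)
Note: A statement and its contrapositive are logically equivalent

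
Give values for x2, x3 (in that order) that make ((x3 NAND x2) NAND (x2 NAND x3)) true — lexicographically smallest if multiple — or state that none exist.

x2=1, x3=1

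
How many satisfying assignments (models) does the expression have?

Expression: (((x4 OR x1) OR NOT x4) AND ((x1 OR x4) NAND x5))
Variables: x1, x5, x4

Satisfying assignments: (0,0,0), (0,0,1), (0,1,0), (1,0,0), (1,0,1)
Count: 5 out of 8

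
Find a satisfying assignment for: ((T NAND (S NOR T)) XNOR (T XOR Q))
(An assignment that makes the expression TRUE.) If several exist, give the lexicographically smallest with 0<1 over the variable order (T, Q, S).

T=0, Q=1, S=0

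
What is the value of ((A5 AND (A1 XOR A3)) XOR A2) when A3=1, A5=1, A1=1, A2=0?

Substituting: ((1 AND (1 XOR 1)) XOR 0)
= 0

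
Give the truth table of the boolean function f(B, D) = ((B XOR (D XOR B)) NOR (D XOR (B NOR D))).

B | D | Output
--------------
0 | 0 | 0
0 | 1 | 0
1 | 0 | 1
1 | 1 | 0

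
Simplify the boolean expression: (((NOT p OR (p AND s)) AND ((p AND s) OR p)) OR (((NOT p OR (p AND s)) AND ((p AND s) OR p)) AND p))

By absorption (E OR (E AND v) = E) then distribution ((E OR v) AND (E OR NOT v) = E):
= (p AND s)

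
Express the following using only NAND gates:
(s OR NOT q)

((s NAND s) NAND ((q NAND q) NAND (q NAND q)))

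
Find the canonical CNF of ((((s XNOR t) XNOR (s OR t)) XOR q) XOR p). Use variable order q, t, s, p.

(q OR t OR s OR p) AND (q OR t OR NOT s OR p) AND (q OR NOT t OR s OR p) AND (q OR NOT t OR NOT s OR NOT p) AND (NOT q OR t OR s OR NOT p) AND (NOT q OR t OR NOT s OR NOT p) AND (NOT q OR NOT t OR s OR NOT p) AND (NOT q OR NOT t OR NOT s OR p)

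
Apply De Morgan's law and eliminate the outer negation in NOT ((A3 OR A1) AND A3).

NOT (A3 OR A1) OR NOT A3
De Morgan's: NOT(AND of terms) = OR of negations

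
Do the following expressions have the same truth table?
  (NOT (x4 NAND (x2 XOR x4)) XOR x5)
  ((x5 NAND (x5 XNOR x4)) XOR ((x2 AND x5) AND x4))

No. Counterexample: with x5=0, x4=0, x2=0, Expression 1 = 0 but Expression 2 = 1.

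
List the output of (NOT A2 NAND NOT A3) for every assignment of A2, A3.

A2 | A3 | Output
----------------
0 | 0 | 0
0 | 1 | 1
1 | 0 | 1
1 | 1 | 1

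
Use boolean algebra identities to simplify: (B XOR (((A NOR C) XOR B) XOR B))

By XOR self-cancellation ((E XOR v) XOR v = E):
= ((A NOR C) XOR B)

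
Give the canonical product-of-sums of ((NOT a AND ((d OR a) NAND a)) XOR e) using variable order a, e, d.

ΠM(2, 3, 4, 5) = (a OR NOT e OR d) AND (a OR NOT e OR NOT d) AND (NOT a OR e OR d) AND (NOT a OR e OR NOT d)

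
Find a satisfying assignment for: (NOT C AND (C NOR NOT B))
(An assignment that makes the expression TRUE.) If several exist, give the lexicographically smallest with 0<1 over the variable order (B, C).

B=1, C=0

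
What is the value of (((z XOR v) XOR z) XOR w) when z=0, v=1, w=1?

Substituting: (((0 XOR 1) XOR 0) XOR 1)
= 0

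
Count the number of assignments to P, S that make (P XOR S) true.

Satisfying assignments: (0,1), (1,0)
Count: 2 out of 4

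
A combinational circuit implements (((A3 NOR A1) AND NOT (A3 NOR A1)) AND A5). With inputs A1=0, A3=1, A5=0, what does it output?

Substituting: (((1 NOR 0) AND NOT (1 NOR 0)) AND 0)
= 0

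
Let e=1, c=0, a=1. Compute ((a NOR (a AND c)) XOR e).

Substituting: ((1 NOR (1 AND 0)) XOR 1)
= 1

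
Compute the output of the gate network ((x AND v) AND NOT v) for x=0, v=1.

Substituting: ((0 AND 1) AND NOT 1)
= 0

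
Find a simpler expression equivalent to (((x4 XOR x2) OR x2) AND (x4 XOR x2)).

By absorption (E AND (E OR v) = E):
= (x4 XOR x2)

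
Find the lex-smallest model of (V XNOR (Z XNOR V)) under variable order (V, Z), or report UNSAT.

V=0, Z=1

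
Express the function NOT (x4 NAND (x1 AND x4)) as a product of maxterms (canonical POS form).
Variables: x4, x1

ΠM(0, 1, 2) = (x4 OR x1) AND (x4 OR NOT x1) AND (NOT x4 OR x1)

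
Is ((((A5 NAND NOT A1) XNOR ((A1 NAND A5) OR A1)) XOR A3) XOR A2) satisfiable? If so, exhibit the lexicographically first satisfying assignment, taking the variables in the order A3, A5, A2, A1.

A3=0, A5=0, A2=0, A1=0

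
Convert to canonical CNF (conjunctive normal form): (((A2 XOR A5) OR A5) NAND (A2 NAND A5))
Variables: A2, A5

(A2 OR NOT A5) AND (NOT A2 OR A5)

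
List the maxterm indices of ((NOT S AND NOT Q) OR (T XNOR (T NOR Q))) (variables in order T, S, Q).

ΠM(2, 5, 6, 7) = (T OR NOT S OR Q) AND (NOT T OR S OR NOT Q) AND (NOT T OR NOT S OR Q) AND (NOT T OR NOT S OR NOT Q)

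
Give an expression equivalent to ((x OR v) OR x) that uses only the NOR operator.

((((x NOR v) NOR (x NOR v)) NOR x) NOR (((x NOR v) NOR (x NOR v)) NOR x))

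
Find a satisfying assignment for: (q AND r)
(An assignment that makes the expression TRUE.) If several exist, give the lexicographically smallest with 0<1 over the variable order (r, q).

r=1, q=1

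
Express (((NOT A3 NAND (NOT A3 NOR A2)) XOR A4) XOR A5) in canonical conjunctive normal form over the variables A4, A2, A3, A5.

(A4 OR A2 OR A3 OR NOT A5) AND (A4 OR A2 OR NOT A3 OR NOT A5) AND (A4 OR NOT A2 OR A3 OR NOT A5) AND (A4 OR NOT A2 OR NOT A3 OR NOT A5) AND (NOT A4 OR A2 OR A3 OR A5) AND (NOT A4 OR A2 OR NOT A3 OR A5) AND (NOT A4 OR NOT A2 OR A3 OR A5) AND (NOT A4 OR NOT A2 OR NOT A3 OR A5)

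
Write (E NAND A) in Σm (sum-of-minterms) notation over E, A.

Σm(0, 1, 2) = (NOT E AND NOT A) OR (NOT E AND A) OR (E AND NOT A)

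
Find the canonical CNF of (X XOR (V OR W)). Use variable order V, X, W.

(V OR X OR W) AND (V OR NOT X OR NOT W) AND (NOT V OR NOT X OR W) AND (NOT V OR NOT X OR NOT W)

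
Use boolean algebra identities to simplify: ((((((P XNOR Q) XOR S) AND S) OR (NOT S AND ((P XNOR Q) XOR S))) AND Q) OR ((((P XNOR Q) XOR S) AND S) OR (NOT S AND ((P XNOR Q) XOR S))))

By absorption (E OR (E AND v) = E) then distribution ((E AND v) OR (E AND NOT v) = E):
= ((P XNOR Q) XOR S)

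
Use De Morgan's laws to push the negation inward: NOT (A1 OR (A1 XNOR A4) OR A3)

NOT A1 AND NOT (A1 XNOR A4) AND NOT A3
De Morgan's: NOT(OR of terms) = AND of negations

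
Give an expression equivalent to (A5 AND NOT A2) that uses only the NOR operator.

((A5 NOR A5) NOR ((A2 NOR A2) NOR (A2 NOR A2)))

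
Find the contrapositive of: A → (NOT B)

Contrapositive: B → NOT A
Note: A statement and its contrapositive are logically equivalent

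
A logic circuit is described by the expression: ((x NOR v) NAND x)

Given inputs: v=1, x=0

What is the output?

Substituting: ((0 NOR 1) NAND 0)
= 1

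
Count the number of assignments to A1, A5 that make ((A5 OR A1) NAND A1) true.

Satisfying assignments: (0,0), (0,1)
Count: 2 out of 4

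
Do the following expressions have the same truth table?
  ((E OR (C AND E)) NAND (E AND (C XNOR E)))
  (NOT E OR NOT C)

Yes, they are equivalent — the two output columns agree on all 4 assignments:
E | C | Expression 1 | Expression 2
-----------------------------------
0 | 0 | 1 | 1
0 | 1 | 1 | 1
1 | 0 | 1 | 1
1 | 1 | 0 | 0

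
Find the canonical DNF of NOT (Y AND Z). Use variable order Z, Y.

(NOT Z AND NOT Y) OR (NOT Z AND Y) OR (Z AND NOT Y)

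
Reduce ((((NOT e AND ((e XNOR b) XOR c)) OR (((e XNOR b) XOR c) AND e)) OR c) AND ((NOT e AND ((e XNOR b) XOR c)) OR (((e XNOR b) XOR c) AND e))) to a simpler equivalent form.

By absorption (E AND (E OR v) = E) then distribution ((E AND v) OR (E AND NOT v) = E):
= ((e XNOR b) XOR c)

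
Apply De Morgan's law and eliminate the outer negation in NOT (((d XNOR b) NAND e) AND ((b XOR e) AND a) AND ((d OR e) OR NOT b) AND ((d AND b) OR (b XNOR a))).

NOT ((d XNOR b) NAND e) OR NOT ((b XOR e) AND a) OR NOT ((d OR e) OR NOT b) OR NOT ((d AND b) OR (b XNOR a))
De Morgan's: NOT(AND of terms) = OR of negations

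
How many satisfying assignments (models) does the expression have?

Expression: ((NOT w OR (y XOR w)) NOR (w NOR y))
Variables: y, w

Satisfying assignments: (1,1)
Count: 1 out of 4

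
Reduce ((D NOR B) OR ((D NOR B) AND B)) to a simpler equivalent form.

By absorption (E OR (E AND v) = E):
= (D NOR B)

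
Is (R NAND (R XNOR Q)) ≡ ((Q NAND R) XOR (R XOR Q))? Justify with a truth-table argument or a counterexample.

No. Counterexample: with R=0, Q=1, Expression 1 = 1 but Expression 2 = 0.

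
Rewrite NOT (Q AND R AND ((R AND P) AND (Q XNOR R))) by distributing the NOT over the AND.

NOT Q OR NOT R OR NOT ((R AND P) AND (Q XNOR R))
De Morgan's: NOT(AND of terms) = OR of negations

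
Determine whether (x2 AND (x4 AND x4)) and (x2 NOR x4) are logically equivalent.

No. Counterexample: with x2=0, x4=0, Expression 1 = 0 but Expression 2 = 1.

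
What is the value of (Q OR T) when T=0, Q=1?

Substituting: (1 OR 0)
= 1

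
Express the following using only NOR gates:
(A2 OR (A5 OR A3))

((A2 NOR ((A5 NOR A3) NOR (A5 NOR A3))) NOR (A2 NOR ((A5 NOR A3) NOR (A5 NOR A3))))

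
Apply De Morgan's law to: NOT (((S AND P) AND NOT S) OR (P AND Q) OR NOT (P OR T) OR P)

NOT ((S AND P) AND NOT S) AND NOT (P AND Q) AND (P OR T) AND NOT P
De Morgan's: NOT(OR of terms) = AND of negations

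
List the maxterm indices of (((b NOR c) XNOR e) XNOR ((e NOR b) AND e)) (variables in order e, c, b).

ΠM(1, 2, 3, 4) = (e OR c OR NOT b) AND (e OR NOT c OR b) AND (e OR NOT c OR NOT b) AND (NOT e OR c OR b)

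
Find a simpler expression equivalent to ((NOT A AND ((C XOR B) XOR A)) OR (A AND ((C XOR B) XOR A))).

By distribution ((E AND v) OR (E AND NOT v) = E):
= ((C XOR B) XOR A)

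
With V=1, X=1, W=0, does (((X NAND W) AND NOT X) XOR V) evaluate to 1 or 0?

Substituting: (((1 NAND 0) AND NOT 1) XOR 1)
= 1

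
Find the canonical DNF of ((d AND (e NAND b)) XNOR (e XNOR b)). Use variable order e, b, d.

(NOT e AND NOT b AND d) OR (NOT e AND b AND NOT d) OR (e AND NOT b AND NOT d)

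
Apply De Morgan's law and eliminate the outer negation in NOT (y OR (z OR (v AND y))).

NOT y AND NOT (z OR (v AND y))
De Morgan's: NOT(OR of terms) = AND of negations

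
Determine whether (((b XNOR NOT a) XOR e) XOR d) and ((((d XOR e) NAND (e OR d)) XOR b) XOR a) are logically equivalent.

No. Counterexample: with e=0, d=0, b=0, a=0, Expression 1 = 0 but Expression 2 = 1.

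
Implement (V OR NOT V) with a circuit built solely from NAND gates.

((V NAND V) NAND ((V NAND V) NAND (V NAND V)))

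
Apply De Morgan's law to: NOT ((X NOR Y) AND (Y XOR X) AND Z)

NOT (X NOR Y) OR NOT (Y XOR X) OR NOT Z
De Morgan's: NOT(AND of terms) = OR of negations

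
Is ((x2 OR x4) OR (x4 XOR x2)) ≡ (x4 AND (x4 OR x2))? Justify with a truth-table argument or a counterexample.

No. Counterexample: with x4=0, x2=1, Expression 1 = 1 but Expression 2 = 0.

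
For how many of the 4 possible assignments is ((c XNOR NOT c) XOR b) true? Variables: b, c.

Satisfying assignments: (1,0), (1,1)
Count: 2 out of 4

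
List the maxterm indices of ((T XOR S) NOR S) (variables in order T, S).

ΠM(1, 2, 3) = (T OR NOT S) AND (NOT T OR S) AND (NOT T OR NOT S)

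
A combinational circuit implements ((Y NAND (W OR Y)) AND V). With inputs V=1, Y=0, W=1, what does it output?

Substituting: ((0 NAND (1 OR 0)) AND 1)
= 1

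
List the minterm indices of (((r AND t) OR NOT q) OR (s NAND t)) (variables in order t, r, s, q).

Σm(0, 1, 2, 3, 4, 5, 6, 7, 8, 9, 10, 12, 13, 14, 15) = (NOT t AND NOT r AND NOT s AND NOT q) OR (NOT t AND NOT r AND NOT s AND q) OR (NOT t AND NOT r AND s AND NOT q) OR (NOT t AND NOT r AND s AND q) OR (NOT t AND r AND NOT s AND NOT q) OR (NOT t AND r AND NOT s AND q) OR (NOT t AND r AND s AND NOT q) OR (NOT t AND r AND s AND q) OR (t AND NOT r AND NOT s AND NOT q) OR (t AND NOT r AND NOT s AND q) OR (t AND NOT r AND s AND NOT q) OR (t AND r AND NOT s AND NOT q) OR (t AND r AND NOT s AND q) OR (t AND r AND s AND NOT q) OR (t AND r AND s AND q)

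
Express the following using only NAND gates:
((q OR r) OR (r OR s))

((((q NAND q) NAND (r NAND r)) NAND ((q NAND q) NAND (r NAND r))) NAND (((r NAND r) NAND (s NAND s)) NAND ((r NAND r) NAND (s NAND s))))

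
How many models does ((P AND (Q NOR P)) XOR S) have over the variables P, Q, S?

Satisfying assignments: (0,0,1), (0,1,1), (1,0,1), (1,1,1)
Count: 4 out of 8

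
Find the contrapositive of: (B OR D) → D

Contrapositive: NOT D → NOT (B OR D)
Note: A statement and its contrapositive are logically equivalent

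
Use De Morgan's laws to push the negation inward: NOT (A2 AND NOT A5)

NOT A2 OR A5
De Morgan's: NOT(AND of terms) = OR of negations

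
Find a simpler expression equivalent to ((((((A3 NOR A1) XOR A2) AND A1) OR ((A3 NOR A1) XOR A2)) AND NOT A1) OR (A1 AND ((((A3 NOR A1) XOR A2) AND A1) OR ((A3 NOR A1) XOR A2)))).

By distribution ((E AND v) OR (E AND NOT v) = E) then absorption (E OR (E AND v) = E):
= ((A3 NOR A1) XOR A2)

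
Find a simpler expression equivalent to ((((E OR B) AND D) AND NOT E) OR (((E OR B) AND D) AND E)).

By distribution ((E AND v) OR (E AND NOT v) = E):
= ((E OR B) AND D)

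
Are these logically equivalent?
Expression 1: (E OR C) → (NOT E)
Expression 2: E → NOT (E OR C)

Yes, Contrapositive is always equivalent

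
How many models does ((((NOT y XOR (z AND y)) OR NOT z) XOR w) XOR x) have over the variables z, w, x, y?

Satisfying assignments: (0,0,0,0), (0,0,0,1), (0,1,1,0), (0,1,1,1), (1,0,0,0), (1,0,0,1), (1,1,1,0), (1,1,1,1)
Count: 8 out of 16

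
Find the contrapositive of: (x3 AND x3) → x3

Contrapositive: NOT x3 → NOT (x3 AND x3)
Note: A statement and its contrapositive are logically equivalent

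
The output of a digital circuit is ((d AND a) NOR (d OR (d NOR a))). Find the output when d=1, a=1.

Substituting: ((1 AND 1) NOR (1 OR (1 NOR 1)))
= 0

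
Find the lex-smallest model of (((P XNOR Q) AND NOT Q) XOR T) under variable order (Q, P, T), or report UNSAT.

Q=0, P=0, T=0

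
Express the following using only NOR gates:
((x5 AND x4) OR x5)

((((x5 NOR x5) NOR (x4 NOR x4)) NOR x5) NOR (((x5 NOR x5) NOR (x4 NOR x4)) NOR x5))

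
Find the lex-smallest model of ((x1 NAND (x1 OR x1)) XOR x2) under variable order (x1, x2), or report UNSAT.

x1=0, x2=0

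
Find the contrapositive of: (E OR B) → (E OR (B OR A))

Contrapositive: NOT (E OR (B OR A)) → NOT (E OR B)
Note: A statement and its contrapositive are logically equivalent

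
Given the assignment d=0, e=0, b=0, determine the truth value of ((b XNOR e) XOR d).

Substituting: ((0 XNOR 0) XOR 0)
= 1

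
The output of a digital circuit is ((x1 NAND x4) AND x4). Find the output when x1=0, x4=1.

Substituting: ((0 NAND 1) AND 1)
= 1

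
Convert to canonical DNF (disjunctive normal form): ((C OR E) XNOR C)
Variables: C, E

(NOT C AND NOT E) OR (C AND NOT E) OR (C AND E)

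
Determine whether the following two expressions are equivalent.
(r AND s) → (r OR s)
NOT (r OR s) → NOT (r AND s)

Yes, Contrapositive is always equivalent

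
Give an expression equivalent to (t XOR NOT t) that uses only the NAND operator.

((t NAND (t NAND (t NAND t))) NAND ((t NAND t) NAND (t NAND (t NAND t))))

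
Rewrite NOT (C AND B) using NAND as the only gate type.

(((C NAND B) NAND (C NAND B)) NAND ((C NAND B) NAND (C NAND B)))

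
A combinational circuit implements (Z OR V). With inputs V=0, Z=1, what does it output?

Substituting: (1 OR 0)
= 1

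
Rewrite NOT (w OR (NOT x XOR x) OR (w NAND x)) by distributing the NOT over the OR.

NOT w AND NOT (NOT x XOR x) AND NOT (w NAND x)
De Morgan's: NOT(OR of terms) = AND of negations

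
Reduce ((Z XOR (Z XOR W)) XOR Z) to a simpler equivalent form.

By XOR self-cancellation ((E XOR v) XOR v = E):
= (Z XOR W)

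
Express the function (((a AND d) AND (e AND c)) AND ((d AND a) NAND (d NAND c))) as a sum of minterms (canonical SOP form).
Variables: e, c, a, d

Σm(15) = (e AND c AND a AND d)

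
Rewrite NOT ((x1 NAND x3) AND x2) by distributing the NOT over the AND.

NOT (x1 NAND x3) OR NOT x2
De Morgan's: NOT(AND of terms) = OR of negations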